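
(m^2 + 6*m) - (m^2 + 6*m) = 0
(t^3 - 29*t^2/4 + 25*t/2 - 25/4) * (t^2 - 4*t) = t^5 - 45*t^4/4 + 83*t^3/2 - 225*t^2/4 + 25*t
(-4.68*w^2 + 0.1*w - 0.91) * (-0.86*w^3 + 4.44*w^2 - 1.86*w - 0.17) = 4.0248*w^5 - 20.8652*w^4 + 9.9314*w^3 - 3.4308*w^2 + 1.6756*w + 0.1547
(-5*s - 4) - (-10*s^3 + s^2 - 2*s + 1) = 10*s^3 - s^2 - 3*s - 5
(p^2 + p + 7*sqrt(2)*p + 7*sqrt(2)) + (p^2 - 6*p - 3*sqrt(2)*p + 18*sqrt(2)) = 2*p^2 - 5*p + 4*sqrt(2)*p + 25*sqrt(2)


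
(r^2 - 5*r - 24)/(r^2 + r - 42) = (r^2 - 5*r - 24)/(r^2 + r - 42)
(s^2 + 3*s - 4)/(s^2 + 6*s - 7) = (s + 4)/(s + 7)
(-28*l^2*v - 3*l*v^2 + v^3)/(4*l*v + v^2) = -7*l + v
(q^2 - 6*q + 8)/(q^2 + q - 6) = (q - 4)/(q + 3)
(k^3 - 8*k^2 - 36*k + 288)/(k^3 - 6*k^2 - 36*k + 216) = (k - 8)/(k - 6)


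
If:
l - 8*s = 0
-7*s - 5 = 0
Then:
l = -40/7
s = -5/7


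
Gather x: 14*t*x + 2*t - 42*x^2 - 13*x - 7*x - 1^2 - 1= 2*t - 42*x^2 + x*(14*t - 20) - 2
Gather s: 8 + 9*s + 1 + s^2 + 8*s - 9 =s^2 + 17*s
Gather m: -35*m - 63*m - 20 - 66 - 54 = -98*m - 140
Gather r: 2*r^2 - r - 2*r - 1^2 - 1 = 2*r^2 - 3*r - 2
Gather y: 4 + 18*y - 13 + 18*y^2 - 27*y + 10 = 18*y^2 - 9*y + 1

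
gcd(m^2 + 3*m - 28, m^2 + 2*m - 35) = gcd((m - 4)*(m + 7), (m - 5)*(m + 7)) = m + 7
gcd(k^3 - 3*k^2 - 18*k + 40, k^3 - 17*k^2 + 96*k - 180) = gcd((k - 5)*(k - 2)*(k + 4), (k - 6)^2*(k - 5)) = k - 5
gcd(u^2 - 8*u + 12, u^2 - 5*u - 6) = u - 6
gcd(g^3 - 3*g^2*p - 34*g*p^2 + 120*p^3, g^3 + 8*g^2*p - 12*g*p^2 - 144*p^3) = -g^2 - 2*g*p + 24*p^2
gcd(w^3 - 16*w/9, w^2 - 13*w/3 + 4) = w - 4/3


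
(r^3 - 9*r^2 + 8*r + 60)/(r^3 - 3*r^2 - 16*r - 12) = (r - 5)/(r + 1)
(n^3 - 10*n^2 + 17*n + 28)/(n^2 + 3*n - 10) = (n^3 - 10*n^2 + 17*n + 28)/(n^2 + 3*n - 10)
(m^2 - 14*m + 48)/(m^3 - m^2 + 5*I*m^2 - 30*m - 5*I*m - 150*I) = (m - 8)/(m^2 + 5*m*(1 + I) + 25*I)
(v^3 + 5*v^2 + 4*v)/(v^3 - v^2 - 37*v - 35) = v*(v + 4)/(v^2 - 2*v - 35)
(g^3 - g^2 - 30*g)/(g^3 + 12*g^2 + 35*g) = (g - 6)/(g + 7)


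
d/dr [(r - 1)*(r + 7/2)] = 2*r + 5/2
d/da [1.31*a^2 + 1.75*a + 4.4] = 2.62*a + 1.75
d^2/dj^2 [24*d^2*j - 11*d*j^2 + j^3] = -22*d + 6*j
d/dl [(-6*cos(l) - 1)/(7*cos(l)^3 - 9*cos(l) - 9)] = -(804*sin(l) + 336*sin(2*l) + 84*sin(3*l) + 168*sin(4*l))/(15*cos(l) - 7*cos(3*l) + 36)^2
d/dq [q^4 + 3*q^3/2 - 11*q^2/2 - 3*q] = 4*q^3 + 9*q^2/2 - 11*q - 3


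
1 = 1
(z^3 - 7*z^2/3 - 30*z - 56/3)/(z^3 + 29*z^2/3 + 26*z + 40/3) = (z - 7)/(z + 5)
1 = 1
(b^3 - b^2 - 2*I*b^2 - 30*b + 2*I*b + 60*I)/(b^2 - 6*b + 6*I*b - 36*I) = (b^2 + b*(5 - 2*I) - 10*I)/(b + 6*I)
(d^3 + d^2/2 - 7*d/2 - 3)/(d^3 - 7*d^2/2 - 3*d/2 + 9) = (d + 1)/(d - 3)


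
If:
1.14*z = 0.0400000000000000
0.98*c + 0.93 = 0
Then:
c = -0.95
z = 0.04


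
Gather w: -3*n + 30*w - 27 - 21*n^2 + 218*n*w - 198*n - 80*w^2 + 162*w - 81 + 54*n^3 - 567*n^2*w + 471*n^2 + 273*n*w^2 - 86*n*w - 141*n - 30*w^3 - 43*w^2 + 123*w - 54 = 54*n^3 + 450*n^2 - 342*n - 30*w^3 + w^2*(273*n - 123) + w*(-567*n^2 + 132*n + 315) - 162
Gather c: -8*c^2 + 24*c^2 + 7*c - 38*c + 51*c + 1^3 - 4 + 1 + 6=16*c^2 + 20*c + 4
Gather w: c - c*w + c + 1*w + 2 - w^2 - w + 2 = -c*w + 2*c - w^2 + 4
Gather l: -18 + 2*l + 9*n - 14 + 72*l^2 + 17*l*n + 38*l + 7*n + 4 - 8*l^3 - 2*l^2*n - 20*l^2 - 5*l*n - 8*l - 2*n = -8*l^3 + l^2*(52 - 2*n) + l*(12*n + 32) + 14*n - 28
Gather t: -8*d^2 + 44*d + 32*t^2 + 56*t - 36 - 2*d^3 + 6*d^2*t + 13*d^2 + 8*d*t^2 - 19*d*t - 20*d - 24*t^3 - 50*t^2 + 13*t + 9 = -2*d^3 + 5*d^2 + 24*d - 24*t^3 + t^2*(8*d - 18) + t*(6*d^2 - 19*d + 69) - 27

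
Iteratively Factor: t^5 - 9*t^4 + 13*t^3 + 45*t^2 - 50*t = (t - 5)*(t^4 - 4*t^3 - 7*t^2 + 10*t) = (t - 5)*(t - 1)*(t^3 - 3*t^2 - 10*t) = t*(t - 5)*(t - 1)*(t^2 - 3*t - 10) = t*(t - 5)^2*(t - 1)*(t + 2)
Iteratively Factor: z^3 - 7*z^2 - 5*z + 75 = (z - 5)*(z^2 - 2*z - 15) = (z - 5)*(z + 3)*(z - 5)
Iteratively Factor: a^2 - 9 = (a - 3)*(a + 3)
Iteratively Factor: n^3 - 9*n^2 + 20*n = (n - 4)*(n^2 - 5*n) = (n - 5)*(n - 4)*(n)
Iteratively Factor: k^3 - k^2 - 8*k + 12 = (k - 2)*(k^2 + k - 6) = (k - 2)^2*(k + 3)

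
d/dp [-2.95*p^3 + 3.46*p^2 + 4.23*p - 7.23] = -8.85*p^2 + 6.92*p + 4.23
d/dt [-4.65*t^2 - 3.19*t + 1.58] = -9.3*t - 3.19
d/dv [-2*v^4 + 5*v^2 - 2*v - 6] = -8*v^3 + 10*v - 2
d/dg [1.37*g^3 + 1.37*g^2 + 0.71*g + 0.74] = 4.11*g^2 + 2.74*g + 0.71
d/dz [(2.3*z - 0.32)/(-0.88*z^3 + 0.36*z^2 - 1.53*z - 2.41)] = (4.048*z^3 - 1.6728*z^2 + 0.2304*z - 6.0326)/(0.7744*z^6 - 0.6336*z^5 + 2.8224*z^4 + 3.14*z^3 + 0.6057*z^2 + 7.3746*z + 5.8081)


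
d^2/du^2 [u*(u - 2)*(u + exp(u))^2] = 2*u^3*exp(u) + 4*u^2*exp(2*u) + 8*u^2*exp(u) + 12*u^2 - 4*u*exp(u) - 12*u - 6*exp(2*u) - 8*exp(u)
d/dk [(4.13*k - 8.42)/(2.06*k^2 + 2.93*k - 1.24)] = (-8.5078*k^2 + 34.6904*k + 19.5494)/(4.2436*k^4 + 12.0716*k^3 + 3.4761*k^2 - 7.2664*k + 1.5376)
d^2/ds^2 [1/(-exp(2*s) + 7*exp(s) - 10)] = (-2*(2*exp(s) - 7)^2*exp(s) + (4*exp(s) - 7)*(exp(2*s) - 7*exp(s) + 10))*exp(s)/(exp(2*s) - 7*exp(s) + 10)^3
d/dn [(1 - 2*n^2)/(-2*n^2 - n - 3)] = (2*n^2 + 16*n + 1)/(4*n^4 + 4*n^3 + 13*n^2 + 6*n + 9)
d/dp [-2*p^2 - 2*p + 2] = -4*p - 2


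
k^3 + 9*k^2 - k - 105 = (k - 3)*(k + 5)*(k + 7)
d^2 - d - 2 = (d - 2)*(d + 1)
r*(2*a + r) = 2*a*r + r^2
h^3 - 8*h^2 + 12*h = h*(h - 6)*(h - 2)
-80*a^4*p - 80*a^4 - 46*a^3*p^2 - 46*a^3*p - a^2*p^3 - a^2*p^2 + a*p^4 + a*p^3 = (-8*a + p)*(2*a + p)*(5*a + p)*(a*p + a)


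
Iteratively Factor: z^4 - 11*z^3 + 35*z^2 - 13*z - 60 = (z - 3)*(z^3 - 8*z^2 + 11*z + 20) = (z - 5)*(z - 3)*(z^2 - 3*z - 4) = (z - 5)*(z - 4)*(z - 3)*(z + 1)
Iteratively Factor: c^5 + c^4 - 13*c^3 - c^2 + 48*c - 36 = (c - 2)*(c^4 + 3*c^3 - 7*c^2 - 15*c + 18) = (c - 2)*(c + 3)*(c^3 - 7*c + 6) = (c - 2)*(c + 3)^2*(c^2 - 3*c + 2) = (c - 2)^2*(c + 3)^2*(c - 1)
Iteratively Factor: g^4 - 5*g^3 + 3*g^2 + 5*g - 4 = (g - 1)*(g^3 - 4*g^2 - g + 4) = (g - 1)^2*(g^2 - 3*g - 4) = (g - 4)*(g - 1)^2*(g + 1)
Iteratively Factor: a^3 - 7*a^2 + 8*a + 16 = (a - 4)*(a^2 - 3*a - 4) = (a - 4)*(a + 1)*(a - 4)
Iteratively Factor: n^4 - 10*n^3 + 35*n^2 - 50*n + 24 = (n - 3)*(n^3 - 7*n^2 + 14*n - 8) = (n - 4)*(n - 3)*(n^2 - 3*n + 2) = (n - 4)*(n - 3)*(n - 2)*(n - 1)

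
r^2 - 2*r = r*(r - 2)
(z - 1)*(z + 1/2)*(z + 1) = z^3 + z^2/2 - z - 1/2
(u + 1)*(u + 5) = u^2 + 6*u + 5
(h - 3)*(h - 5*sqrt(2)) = h^2 - 5*sqrt(2)*h - 3*h + 15*sqrt(2)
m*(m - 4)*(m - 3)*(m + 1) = m^4 - 6*m^3 + 5*m^2 + 12*m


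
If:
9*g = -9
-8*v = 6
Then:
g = -1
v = -3/4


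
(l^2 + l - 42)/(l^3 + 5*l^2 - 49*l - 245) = (l - 6)/(l^2 - 2*l - 35)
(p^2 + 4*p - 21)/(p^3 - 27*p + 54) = (p + 7)/(p^2 + 3*p - 18)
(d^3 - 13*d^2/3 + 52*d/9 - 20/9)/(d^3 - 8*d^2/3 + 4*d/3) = (d - 5/3)/d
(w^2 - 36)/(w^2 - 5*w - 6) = (w + 6)/(w + 1)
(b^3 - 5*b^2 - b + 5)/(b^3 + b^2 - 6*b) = (b^3 - 5*b^2 - b + 5)/(b*(b^2 + b - 6))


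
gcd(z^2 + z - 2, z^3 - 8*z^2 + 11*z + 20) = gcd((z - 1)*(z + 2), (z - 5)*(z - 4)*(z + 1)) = 1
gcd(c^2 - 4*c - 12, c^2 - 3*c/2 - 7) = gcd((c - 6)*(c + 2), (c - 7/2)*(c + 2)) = c + 2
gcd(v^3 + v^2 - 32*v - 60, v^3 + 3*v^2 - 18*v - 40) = v^2 + 7*v + 10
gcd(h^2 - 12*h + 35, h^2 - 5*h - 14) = h - 7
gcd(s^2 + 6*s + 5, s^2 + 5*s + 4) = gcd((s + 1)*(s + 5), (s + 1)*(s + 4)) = s + 1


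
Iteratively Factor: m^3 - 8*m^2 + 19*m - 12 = (m - 4)*(m^2 - 4*m + 3) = (m - 4)*(m - 3)*(m - 1)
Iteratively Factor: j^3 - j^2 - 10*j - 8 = (j - 4)*(j^2 + 3*j + 2) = (j - 4)*(j + 1)*(j + 2)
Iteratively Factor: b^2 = (b)*(b)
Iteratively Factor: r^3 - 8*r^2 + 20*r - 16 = (r - 2)*(r^2 - 6*r + 8) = (r - 2)^2*(r - 4)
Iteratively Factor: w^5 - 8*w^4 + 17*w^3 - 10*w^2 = (w)*(w^4 - 8*w^3 + 17*w^2 - 10*w) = w^2*(w^3 - 8*w^2 + 17*w - 10) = w^2*(w - 5)*(w^2 - 3*w + 2) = w^2*(w - 5)*(w - 1)*(w - 2)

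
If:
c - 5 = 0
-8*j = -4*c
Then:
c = 5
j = 5/2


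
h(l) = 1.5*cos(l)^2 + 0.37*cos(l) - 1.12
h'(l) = -3.0*sin(l)*cos(l) - 0.37*sin(l)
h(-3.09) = 0.01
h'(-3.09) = -0.14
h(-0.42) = 0.47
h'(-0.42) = 1.27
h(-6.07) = 0.67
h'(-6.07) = -0.70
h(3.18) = 0.01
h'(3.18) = -0.10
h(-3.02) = -0.01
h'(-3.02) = -0.32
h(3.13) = 0.01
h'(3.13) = 0.03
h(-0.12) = 0.73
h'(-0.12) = 0.40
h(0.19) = 0.69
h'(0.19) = -0.63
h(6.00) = 0.62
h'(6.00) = 0.91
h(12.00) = 0.26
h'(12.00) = 1.56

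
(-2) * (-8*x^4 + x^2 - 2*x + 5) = 16*x^4 - 2*x^2 + 4*x - 10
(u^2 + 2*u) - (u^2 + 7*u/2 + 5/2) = -3*u/2 - 5/2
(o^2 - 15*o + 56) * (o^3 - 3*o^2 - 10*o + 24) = o^5 - 18*o^4 + 91*o^3 + 6*o^2 - 920*o + 1344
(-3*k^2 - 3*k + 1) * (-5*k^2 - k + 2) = 15*k^4 + 18*k^3 - 8*k^2 - 7*k + 2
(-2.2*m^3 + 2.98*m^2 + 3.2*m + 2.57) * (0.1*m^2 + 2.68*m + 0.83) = -0.22*m^5 - 5.598*m^4 + 6.4804*m^3 + 11.3064*m^2 + 9.5436*m + 2.1331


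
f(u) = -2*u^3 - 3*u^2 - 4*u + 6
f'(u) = -6*u^2 - 6*u - 4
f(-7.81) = 807.01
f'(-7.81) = -323.12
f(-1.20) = 9.94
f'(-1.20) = -5.44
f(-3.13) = 50.46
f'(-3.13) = -44.00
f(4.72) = -290.02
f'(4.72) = -165.99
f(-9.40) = 1439.69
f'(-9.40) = -477.76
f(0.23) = 4.90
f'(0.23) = -5.70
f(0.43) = 3.57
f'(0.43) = -7.69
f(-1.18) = 9.83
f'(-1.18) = -5.27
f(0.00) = 6.00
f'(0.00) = -4.00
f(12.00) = -3930.00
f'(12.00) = -940.00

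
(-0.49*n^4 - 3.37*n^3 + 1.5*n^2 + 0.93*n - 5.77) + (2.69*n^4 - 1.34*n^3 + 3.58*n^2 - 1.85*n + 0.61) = 2.2*n^4 - 4.71*n^3 + 5.08*n^2 - 0.92*n - 5.16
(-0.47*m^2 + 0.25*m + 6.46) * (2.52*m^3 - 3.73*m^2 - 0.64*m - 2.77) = -1.1844*m^5 + 2.3831*m^4 + 15.6475*m^3 - 22.9539*m^2 - 4.8269*m - 17.8942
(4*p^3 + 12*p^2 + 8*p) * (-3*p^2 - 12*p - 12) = -12*p^5 - 84*p^4 - 216*p^3 - 240*p^2 - 96*p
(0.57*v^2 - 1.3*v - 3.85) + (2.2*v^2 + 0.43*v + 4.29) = 2.77*v^2 - 0.87*v + 0.44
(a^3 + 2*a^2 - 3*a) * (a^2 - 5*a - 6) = a^5 - 3*a^4 - 19*a^3 + 3*a^2 + 18*a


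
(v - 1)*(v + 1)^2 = v^3 + v^2 - v - 1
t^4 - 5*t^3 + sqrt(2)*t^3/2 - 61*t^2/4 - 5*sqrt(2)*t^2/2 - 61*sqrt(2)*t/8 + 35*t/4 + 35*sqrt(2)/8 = (t - 7)*(t - 1/2)*(t + 5/2)*(t + sqrt(2)/2)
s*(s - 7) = s^2 - 7*s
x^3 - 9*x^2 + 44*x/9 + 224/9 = (x - 8)*(x - 7/3)*(x + 4/3)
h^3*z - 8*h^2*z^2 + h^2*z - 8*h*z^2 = h*(h - 8*z)*(h*z + z)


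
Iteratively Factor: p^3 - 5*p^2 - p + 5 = (p + 1)*(p^2 - 6*p + 5) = (p - 1)*(p + 1)*(p - 5)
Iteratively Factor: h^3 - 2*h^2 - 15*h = (h + 3)*(h^2 - 5*h) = (h - 5)*(h + 3)*(h)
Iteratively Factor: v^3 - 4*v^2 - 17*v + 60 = (v - 3)*(v^2 - v - 20) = (v - 3)*(v + 4)*(v - 5)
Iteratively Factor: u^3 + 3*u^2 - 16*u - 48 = (u + 3)*(u^2 - 16) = (u + 3)*(u + 4)*(u - 4)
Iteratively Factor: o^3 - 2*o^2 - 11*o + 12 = (o + 3)*(o^2 - 5*o + 4) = (o - 4)*(o + 3)*(o - 1)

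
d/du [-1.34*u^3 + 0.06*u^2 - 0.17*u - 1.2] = -4.02*u^2 + 0.12*u - 0.17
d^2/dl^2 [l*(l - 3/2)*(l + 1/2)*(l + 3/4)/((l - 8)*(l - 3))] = (16*l^6 - 528*l^5 + 6960*l^4 - 34453*l^3 + 60192*l^2 - 6264*l - 16200)/(8*(l^6 - 33*l^5 + 435*l^4 - 2915*l^3 + 10440*l^2 - 19008*l + 13824))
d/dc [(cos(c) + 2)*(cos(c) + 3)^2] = -(cos(c) + 3)*(3*cos(c) + 7)*sin(c)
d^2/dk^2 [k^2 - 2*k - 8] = 2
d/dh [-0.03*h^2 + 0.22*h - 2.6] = 0.22 - 0.06*h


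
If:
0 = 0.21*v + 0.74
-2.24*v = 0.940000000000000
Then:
No Solution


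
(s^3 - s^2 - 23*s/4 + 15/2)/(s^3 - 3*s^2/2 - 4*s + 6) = (s + 5/2)/(s + 2)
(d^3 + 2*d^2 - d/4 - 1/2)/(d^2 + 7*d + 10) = (d^2 - 1/4)/(d + 5)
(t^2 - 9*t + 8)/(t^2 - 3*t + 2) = (t - 8)/(t - 2)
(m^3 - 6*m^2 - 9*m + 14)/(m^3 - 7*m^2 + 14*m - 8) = (m^2 - 5*m - 14)/(m^2 - 6*m + 8)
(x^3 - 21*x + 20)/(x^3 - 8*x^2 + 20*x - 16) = (x^2 + 4*x - 5)/(x^2 - 4*x + 4)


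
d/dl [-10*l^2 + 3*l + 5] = 3 - 20*l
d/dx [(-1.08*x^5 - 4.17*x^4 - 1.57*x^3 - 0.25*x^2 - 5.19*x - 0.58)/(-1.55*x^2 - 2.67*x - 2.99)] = (5.022*x^6 + 24.4614*x^5 + 51.9812*x^4 + 58.257*x^3 + 6.7059*x^2 - 0.303000000000001*x + 13.9695)/(2.4025*x^4 + 8.277*x^3 + 16.3979*x^2 + 15.9666*x + 8.9401)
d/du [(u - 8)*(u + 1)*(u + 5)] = 3*u^2 - 4*u - 43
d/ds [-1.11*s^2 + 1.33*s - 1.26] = 1.33 - 2.22*s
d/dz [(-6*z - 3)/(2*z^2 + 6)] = 3*(z^2 + z - 3)/(z^4 + 6*z^2 + 9)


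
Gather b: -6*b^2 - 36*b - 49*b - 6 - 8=-6*b^2 - 85*b - 14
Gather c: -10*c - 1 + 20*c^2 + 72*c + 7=20*c^2 + 62*c + 6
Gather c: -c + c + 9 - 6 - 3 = 0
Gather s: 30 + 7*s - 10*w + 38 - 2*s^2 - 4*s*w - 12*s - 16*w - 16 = -2*s^2 + s*(-4*w - 5) - 26*w + 52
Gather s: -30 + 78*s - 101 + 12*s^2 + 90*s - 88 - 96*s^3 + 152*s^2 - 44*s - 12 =-96*s^3 + 164*s^2 + 124*s - 231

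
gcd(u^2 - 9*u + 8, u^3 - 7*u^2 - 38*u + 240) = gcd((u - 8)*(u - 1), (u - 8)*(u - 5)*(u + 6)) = u - 8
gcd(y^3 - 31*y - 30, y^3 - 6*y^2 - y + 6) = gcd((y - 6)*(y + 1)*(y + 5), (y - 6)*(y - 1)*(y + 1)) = y^2 - 5*y - 6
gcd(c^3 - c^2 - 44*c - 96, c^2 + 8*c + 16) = c + 4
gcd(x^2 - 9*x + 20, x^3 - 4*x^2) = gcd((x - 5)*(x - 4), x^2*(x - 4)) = x - 4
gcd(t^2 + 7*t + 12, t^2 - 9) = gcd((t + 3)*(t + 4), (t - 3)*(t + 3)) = t + 3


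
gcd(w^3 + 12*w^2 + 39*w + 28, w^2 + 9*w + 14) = w + 7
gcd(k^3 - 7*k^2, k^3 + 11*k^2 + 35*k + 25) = 1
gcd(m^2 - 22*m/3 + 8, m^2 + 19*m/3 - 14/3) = 1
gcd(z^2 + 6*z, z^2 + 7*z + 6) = z + 6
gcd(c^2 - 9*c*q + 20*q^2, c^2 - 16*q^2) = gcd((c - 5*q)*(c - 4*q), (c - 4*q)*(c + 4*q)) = -c + 4*q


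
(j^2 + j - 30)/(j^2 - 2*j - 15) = (j + 6)/(j + 3)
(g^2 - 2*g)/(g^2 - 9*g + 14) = g/(g - 7)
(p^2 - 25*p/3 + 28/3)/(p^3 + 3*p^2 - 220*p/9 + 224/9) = 3*(p - 7)/(3*p^2 + 13*p - 56)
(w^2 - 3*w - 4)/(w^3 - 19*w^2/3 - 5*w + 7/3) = 3*(w - 4)/(3*w^2 - 22*w + 7)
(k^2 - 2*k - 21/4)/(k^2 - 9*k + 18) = (k^2 - 2*k - 21/4)/(k^2 - 9*k + 18)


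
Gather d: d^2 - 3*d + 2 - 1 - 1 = d^2 - 3*d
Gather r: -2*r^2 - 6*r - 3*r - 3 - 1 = -2*r^2 - 9*r - 4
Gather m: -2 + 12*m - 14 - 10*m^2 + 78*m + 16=-10*m^2 + 90*m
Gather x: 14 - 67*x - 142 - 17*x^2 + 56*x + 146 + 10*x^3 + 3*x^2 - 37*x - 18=10*x^3 - 14*x^2 - 48*x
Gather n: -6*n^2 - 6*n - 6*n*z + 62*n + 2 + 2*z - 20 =-6*n^2 + n*(56 - 6*z) + 2*z - 18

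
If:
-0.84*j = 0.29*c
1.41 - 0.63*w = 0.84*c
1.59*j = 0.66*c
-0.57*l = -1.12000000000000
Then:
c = 0.00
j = 0.00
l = 1.96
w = 2.24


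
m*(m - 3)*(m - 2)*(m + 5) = m^4 - 19*m^2 + 30*m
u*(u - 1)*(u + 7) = u^3 + 6*u^2 - 7*u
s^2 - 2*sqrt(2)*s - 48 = (s - 6*sqrt(2))*(s + 4*sqrt(2))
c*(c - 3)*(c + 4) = c^3 + c^2 - 12*c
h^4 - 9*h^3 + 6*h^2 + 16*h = h*(h - 8)*(h - 2)*(h + 1)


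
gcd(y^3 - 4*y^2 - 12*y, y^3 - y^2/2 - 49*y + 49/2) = 1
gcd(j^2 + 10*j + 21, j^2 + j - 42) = j + 7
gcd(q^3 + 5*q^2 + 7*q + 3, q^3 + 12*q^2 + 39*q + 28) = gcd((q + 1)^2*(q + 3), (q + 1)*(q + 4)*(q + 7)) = q + 1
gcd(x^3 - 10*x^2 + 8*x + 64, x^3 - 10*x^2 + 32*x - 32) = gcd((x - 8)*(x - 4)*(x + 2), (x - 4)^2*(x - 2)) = x - 4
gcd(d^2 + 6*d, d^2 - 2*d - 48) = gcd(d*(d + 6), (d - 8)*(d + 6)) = d + 6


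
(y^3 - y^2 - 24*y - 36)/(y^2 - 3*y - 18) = y + 2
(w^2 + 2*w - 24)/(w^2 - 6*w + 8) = (w + 6)/(w - 2)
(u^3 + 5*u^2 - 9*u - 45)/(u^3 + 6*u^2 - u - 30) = (u - 3)/(u - 2)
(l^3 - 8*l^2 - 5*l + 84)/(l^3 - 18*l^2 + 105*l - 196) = (l + 3)/(l - 7)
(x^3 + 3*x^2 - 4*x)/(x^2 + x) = (x^2 + 3*x - 4)/(x + 1)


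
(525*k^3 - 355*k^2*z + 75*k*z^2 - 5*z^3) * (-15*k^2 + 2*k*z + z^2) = -7875*k^5 + 6375*k^4*z - 1310*k^3*z^2 - 130*k^2*z^3 + 65*k*z^4 - 5*z^5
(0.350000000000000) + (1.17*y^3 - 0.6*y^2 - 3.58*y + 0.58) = 1.17*y^3 - 0.6*y^2 - 3.58*y + 0.93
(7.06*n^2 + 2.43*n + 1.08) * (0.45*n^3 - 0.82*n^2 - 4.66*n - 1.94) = 3.177*n^5 - 4.6957*n^4 - 34.4062*n^3 - 25.9058*n^2 - 9.747*n - 2.0952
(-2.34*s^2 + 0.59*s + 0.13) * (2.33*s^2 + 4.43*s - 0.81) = -5.4522*s^4 - 8.9915*s^3 + 4.812*s^2 + 0.098*s - 0.1053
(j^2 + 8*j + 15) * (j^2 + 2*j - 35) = j^4 + 10*j^3 - 4*j^2 - 250*j - 525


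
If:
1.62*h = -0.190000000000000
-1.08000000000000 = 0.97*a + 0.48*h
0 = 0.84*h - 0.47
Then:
No Solution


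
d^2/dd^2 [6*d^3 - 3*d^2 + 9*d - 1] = 36*d - 6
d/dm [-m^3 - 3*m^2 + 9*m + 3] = -3*m^2 - 6*m + 9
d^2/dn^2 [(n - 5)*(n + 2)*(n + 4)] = 6*n + 2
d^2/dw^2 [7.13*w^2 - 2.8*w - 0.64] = 14.2600000000000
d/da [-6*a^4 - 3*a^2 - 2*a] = -24*a^3 - 6*a - 2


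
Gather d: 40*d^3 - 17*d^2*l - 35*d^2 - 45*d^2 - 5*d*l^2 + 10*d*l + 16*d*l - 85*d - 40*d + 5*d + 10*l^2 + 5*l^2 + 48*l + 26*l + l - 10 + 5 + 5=40*d^3 + d^2*(-17*l - 80) + d*(-5*l^2 + 26*l - 120) + 15*l^2 + 75*l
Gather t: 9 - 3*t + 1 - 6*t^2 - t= -6*t^2 - 4*t + 10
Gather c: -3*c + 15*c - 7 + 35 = 12*c + 28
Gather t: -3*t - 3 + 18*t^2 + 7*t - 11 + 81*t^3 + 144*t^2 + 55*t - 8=81*t^3 + 162*t^2 + 59*t - 22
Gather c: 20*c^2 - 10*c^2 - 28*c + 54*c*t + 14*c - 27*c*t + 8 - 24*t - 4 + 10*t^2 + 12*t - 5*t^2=10*c^2 + c*(27*t - 14) + 5*t^2 - 12*t + 4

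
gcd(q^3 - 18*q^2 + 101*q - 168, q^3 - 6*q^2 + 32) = 1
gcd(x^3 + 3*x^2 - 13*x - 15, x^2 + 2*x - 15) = x^2 + 2*x - 15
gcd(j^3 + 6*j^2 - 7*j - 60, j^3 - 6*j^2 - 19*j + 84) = j^2 + j - 12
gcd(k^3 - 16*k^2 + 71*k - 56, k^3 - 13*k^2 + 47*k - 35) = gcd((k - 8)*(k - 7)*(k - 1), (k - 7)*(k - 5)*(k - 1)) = k^2 - 8*k + 7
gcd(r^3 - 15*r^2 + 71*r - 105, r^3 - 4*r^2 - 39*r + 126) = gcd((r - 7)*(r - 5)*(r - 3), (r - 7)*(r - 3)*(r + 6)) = r^2 - 10*r + 21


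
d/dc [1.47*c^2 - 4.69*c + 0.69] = 2.94*c - 4.69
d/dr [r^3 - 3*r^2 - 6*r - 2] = 3*r^2 - 6*r - 6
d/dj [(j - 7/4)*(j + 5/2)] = 2*j + 3/4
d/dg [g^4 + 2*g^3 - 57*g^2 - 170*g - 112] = 4*g^3 + 6*g^2 - 114*g - 170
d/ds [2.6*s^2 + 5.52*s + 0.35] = 5.2*s + 5.52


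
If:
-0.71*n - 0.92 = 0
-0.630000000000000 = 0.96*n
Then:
No Solution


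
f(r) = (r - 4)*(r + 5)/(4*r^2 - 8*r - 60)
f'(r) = (8 - 8*r)*(r - 4)*(r + 5)/(4*r^2 - 8*r - 60)^2 + (r - 4)/(4*r^2 - 8*r - 60) + (r + 5)/(4*r^2 - 8*r - 60)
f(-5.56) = 0.05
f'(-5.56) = -0.07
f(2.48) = 0.21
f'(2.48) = -0.06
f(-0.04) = 0.34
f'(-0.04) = -0.06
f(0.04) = 0.33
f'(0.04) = -0.06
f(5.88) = 0.65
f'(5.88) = -0.41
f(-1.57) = 0.51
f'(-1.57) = -0.22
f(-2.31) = 0.84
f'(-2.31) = -0.92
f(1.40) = 0.26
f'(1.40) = -0.05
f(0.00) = 0.33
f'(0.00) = -0.06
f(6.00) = 0.61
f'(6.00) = -0.32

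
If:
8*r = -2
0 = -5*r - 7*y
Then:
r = -1/4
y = 5/28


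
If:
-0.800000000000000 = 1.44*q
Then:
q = -0.56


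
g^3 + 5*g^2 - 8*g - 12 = (g - 2)*(g + 1)*(g + 6)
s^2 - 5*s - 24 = (s - 8)*(s + 3)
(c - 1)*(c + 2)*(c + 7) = c^3 + 8*c^2 + 5*c - 14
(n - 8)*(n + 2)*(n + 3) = n^3 - 3*n^2 - 34*n - 48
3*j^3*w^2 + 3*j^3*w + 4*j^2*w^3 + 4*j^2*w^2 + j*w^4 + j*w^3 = w*(j + w)*(3*j + w)*(j*w + j)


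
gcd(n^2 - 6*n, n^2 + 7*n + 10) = 1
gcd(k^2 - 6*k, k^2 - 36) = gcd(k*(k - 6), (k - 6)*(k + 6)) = k - 6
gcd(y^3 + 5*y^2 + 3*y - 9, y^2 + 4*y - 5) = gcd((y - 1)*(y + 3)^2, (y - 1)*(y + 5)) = y - 1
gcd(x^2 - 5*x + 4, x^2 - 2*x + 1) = x - 1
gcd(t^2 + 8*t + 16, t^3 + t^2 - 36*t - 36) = 1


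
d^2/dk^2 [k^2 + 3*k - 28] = 2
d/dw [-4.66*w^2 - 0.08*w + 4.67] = -9.32*w - 0.08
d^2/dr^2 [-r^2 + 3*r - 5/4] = -2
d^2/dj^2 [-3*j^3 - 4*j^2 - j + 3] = -18*j - 8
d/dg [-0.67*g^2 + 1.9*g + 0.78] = 1.9 - 1.34*g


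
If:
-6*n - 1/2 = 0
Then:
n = -1/12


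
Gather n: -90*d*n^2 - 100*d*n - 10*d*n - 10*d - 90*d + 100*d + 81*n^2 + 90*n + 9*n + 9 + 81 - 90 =n^2*(81 - 90*d) + n*(99 - 110*d)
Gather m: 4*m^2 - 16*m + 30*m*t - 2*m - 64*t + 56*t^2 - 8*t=4*m^2 + m*(30*t - 18) + 56*t^2 - 72*t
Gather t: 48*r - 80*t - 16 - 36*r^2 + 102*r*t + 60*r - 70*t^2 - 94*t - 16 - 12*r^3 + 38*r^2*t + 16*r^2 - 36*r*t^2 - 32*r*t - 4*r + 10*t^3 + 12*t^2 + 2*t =-12*r^3 - 20*r^2 + 104*r + 10*t^3 + t^2*(-36*r - 58) + t*(38*r^2 + 70*r - 172) - 32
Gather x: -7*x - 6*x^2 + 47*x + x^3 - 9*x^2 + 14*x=x^3 - 15*x^2 + 54*x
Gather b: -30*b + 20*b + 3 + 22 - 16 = 9 - 10*b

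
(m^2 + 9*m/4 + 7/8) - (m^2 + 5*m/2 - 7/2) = 35/8 - m/4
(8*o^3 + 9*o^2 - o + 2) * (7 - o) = -8*o^4 + 47*o^3 + 64*o^2 - 9*o + 14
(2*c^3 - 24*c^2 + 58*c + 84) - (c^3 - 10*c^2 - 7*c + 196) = c^3 - 14*c^2 + 65*c - 112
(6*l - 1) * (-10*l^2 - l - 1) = -60*l^3 + 4*l^2 - 5*l + 1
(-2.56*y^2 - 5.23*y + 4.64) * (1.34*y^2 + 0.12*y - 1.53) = -3.4304*y^4 - 7.3154*y^3 + 9.5068*y^2 + 8.5587*y - 7.0992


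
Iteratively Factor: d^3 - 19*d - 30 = (d - 5)*(d^2 + 5*d + 6) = (d - 5)*(d + 2)*(d + 3)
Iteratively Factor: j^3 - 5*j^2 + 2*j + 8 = (j + 1)*(j^2 - 6*j + 8) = (j - 4)*(j + 1)*(j - 2)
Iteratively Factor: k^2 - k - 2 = (k - 2)*(k + 1)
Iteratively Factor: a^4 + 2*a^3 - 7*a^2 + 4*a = (a + 4)*(a^3 - 2*a^2 + a) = (a - 1)*(a + 4)*(a^2 - a) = (a - 1)^2*(a + 4)*(a)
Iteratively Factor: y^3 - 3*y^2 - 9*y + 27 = (y + 3)*(y^2 - 6*y + 9) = (y - 3)*(y + 3)*(y - 3)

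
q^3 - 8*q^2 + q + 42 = (q - 7)*(q - 3)*(q + 2)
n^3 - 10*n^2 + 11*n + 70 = (n - 7)*(n - 5)*(n + 2)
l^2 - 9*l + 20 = (l - 5)*(l - 4)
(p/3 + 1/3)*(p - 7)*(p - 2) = p^3/3 - 8*p^2/3 + 5*p/3 + 14/3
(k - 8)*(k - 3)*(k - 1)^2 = k^4 - 13*k^3 + 47*k^2 - 59*k + 24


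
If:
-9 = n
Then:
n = -9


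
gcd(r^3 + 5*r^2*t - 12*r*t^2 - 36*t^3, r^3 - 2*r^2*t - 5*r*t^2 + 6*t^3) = r^2 - r*t - 6*t^2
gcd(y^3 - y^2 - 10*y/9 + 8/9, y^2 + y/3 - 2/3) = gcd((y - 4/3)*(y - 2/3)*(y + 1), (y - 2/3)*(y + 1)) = y^2 + y/3 - 2/3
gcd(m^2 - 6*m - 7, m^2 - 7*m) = m - 7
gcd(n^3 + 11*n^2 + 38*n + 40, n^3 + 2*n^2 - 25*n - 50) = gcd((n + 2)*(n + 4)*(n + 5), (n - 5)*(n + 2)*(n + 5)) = n^2 + 7*n + 10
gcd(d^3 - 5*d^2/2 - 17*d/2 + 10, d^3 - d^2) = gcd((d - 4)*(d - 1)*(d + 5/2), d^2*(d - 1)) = d - 1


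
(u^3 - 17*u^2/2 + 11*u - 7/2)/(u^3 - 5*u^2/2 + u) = (u^2 - 8*u + 7)/(u*(u - 2))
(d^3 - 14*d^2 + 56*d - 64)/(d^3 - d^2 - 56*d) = (d^2 - 6*d + 8)/(d*(d + 7))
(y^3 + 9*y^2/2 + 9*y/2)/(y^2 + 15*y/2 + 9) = y*(y + 3)/(y + 6)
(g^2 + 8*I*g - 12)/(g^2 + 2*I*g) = (g + 6*I)/g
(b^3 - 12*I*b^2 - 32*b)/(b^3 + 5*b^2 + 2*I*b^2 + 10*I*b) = (b^2 - 12*I*b - 32)/(b^2 + b*(5 + 2*I) + 10*I)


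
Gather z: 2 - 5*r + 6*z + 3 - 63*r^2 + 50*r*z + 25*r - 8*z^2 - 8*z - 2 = -63*r^2 + 20*r - 8*z^2 + z*(50*r - 2) + 3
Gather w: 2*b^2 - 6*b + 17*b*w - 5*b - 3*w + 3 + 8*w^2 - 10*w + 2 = 2*b^2 - 11*b + 8*w^2 + w*(17*b - 13) + 5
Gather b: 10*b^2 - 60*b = 10*b^2 - 60*b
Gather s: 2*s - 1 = 2*s - 1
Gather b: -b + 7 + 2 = 9 - b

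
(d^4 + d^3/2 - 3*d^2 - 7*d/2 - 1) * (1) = d^4 + d^3/2 - 3*d^2 - 7*d/2 - 1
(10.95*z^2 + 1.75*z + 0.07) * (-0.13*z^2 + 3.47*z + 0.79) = -1.4235*z^4 + 37.769*z^3 + 14.7139*z^2 + 1.6254*z + 0.0553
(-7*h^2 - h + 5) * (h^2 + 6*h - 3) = -7*h^4 - 43*h^3 + 20*h^2 + 33*h - 15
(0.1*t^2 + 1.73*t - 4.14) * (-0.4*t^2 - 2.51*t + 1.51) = -0.04*t^4 - 0.943*t^3 - 2.5353*t^2 + 13.0037*t - 6.2514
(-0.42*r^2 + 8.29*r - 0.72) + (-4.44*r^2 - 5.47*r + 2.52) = -4.86*r^2 + 2.82*r + 1.8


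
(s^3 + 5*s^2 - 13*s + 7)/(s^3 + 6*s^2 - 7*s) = (s - 1)/s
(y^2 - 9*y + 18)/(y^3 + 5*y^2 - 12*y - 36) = (y - 6)/(y^2 + 8*y + 12)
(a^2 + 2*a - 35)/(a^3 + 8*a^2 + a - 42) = (a - 5)/(a^2 + a - 6)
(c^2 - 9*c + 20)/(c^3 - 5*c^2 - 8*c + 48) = (c - 5)/(c^2 - c - 12)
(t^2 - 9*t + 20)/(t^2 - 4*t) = (t - 5)/t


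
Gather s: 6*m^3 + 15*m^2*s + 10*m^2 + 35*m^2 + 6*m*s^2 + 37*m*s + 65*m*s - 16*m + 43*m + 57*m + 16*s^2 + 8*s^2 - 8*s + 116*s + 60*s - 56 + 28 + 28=6*m^3 + 45*m^2 + 84*m + s^2*(6*m + 24) + s*(15*m^2 + 102*m + 168)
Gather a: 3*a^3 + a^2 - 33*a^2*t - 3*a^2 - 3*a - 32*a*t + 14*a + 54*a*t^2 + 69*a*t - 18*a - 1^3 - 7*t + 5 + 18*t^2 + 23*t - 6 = 3*a^3 + a^2*(-33*t - 2) + a*(54*t^2 + 37*t - 7) + 18*t^2 + 16*t - 2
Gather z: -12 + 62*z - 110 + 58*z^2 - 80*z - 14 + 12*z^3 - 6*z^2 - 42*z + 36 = 12*z^3 + 52*z^2 - 60*z - 100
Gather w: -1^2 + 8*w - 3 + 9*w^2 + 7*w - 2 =9*w^2 + 15*w - 6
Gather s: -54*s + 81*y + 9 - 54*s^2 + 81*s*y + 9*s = -54*s^2 + s*(81*y - 45) + 81*y + 9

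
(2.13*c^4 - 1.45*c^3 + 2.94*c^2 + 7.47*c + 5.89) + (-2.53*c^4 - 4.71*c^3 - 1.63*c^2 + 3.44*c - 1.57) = -0.4*c^4 - 6.16*c^3 + 1.31*c^2 + 10.91*c + 4.32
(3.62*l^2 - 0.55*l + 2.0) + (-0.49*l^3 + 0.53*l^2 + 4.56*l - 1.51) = -0.49*l^3 + 4.15*l^2 + 4.01*l + 0.49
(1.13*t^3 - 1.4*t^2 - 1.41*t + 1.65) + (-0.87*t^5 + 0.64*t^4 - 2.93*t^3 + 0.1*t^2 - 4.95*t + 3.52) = -0.87*t^5 + 0.64*t^4 - 1.8*t^3 - 1.3*t^2 - 6.36*t + 5.17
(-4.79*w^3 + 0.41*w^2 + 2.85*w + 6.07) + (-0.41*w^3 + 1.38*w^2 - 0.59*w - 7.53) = -5.2*w^3 + 1.79*w^2 + 2.26*w - 1.46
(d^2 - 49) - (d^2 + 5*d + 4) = -5*d - 53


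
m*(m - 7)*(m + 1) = m^3 - 6*m^2 - 7*m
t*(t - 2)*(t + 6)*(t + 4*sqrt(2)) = t^4 + 4*t^3 + 4*sqrt(2)*t^3 - 12*t^2 + 16*sqrt(2)*t^2 - 48*sqrt(2)*t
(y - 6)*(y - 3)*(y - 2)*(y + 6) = y^4 - 5*y^3 - 30*y^2 + 180*y - 216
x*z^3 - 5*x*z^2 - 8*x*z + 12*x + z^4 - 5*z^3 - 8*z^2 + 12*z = (x + z)*(z - 6)*(z - 1)*(z + 2)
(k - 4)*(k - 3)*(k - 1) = k^3 - 8*k^2 + 19*k - 12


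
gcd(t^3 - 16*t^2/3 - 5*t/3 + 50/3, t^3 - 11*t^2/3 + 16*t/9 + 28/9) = t - 2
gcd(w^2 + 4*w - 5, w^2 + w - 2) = w - 1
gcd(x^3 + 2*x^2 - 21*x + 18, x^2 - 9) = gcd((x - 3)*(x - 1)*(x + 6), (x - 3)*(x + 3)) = x - 3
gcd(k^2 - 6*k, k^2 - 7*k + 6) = k - 6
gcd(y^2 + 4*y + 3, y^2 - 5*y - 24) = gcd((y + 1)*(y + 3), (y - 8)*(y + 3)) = y + 3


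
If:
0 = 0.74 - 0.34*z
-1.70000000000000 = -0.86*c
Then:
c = 1.98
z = 2.18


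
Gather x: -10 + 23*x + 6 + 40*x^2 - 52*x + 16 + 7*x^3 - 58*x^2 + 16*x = 7*x^3 - 18*x^2 - 13*x + 12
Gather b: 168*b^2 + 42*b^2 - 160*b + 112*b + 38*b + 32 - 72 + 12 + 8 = 210*b^2 - 10*b - 20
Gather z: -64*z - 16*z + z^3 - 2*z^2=z^3 - 2*z^2 - 80*z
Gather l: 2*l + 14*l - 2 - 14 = 16*l - 16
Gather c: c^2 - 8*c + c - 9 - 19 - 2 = c^2 - 7*c - 30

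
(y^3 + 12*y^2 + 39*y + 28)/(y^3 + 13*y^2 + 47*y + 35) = (y + 4)/(y + 5)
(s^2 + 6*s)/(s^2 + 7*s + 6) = s/(s + 1)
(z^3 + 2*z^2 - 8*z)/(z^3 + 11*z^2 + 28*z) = (z - 2)/(z + 7)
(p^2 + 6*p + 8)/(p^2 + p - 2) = (p + 4)/(p - 1)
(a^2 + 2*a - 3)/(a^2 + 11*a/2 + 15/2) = 2*(a - 1)/(2*a + 5)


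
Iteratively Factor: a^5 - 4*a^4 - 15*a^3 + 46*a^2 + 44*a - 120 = (a + 2)*(a^4 - 6*a^3 - 3*a^2 + 52*a - 60) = (a + 2)*(a + 3)*(a^3 - 9*a^2 + 24*a - 20) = (a - 2)*(a + 2)*(a + 3)*(a^2 - 7*a + 10) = (a - 2)^2*(a + 2)*(a + 3)*(a - 5)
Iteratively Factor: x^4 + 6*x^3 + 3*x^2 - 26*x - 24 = (x + 1)*(x^3 + 5*x^2 - 2*x - 24) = (x + 1)*(x + 3)*(x^2 + 2*x - 8) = (x - 2)*(x + 1)*(x + 3)*(x + 4)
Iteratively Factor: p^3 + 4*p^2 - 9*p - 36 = (p - 3)*(p^2 + 7*p + 12) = (p - 3)*(p + 3)*(p + 4)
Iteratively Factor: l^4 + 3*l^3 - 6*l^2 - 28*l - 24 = (l + 2)*(l^3 + l^2 - 8*l - 12) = (l + 2)^2*(l^2 - l - 6) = (l + 2)^3*(l - 3)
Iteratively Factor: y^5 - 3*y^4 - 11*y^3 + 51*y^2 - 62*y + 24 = (y - 2)*(y^4 - y^3 - 13*y^2 + 25*y - 12) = (y - 2)*(y - 1)*(y^3 - 13*y + 12) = (y - 3)*(y - 2)*(y - 1)*(y^2 + 3*y - 4) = (y - 3)*(y - 2)*(y - 1)*(y + 4)*(y - 1)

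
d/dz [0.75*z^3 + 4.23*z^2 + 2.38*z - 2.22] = 2.25*z^2 + 8.46*z + 2.38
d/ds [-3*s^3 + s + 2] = 1 - 9*s^2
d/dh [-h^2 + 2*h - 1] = 2 - 2*h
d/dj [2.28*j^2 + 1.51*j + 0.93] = 4.56*j + 1.51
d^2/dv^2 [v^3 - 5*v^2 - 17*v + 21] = 6*v - 10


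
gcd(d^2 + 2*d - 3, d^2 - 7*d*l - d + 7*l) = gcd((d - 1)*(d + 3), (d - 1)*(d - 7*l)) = d - 1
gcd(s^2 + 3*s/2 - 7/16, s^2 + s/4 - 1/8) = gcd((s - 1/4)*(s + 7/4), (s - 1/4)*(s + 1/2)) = s - 1/4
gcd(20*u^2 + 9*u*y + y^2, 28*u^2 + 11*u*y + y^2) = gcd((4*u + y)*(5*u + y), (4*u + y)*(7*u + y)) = 4*u + y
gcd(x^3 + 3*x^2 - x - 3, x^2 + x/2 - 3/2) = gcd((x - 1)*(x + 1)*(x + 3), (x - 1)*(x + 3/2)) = x - 1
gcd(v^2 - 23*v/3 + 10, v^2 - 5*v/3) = v - 5/3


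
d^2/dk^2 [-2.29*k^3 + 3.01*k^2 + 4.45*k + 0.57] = 6.02 - 13.74*k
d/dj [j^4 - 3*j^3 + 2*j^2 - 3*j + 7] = 4*j^3 - 9*j^2 + 4*j - 3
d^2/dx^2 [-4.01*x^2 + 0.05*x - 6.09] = -8.02000000000000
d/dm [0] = 0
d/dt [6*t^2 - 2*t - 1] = 12*t - 2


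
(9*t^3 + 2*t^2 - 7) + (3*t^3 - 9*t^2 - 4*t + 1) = 12*t^3 - 7*t^2 - 4*t - 6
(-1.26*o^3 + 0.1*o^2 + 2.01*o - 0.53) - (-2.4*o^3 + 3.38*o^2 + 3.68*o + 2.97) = 1.14*o^3 - 3.28*o^2 - 1.67*o - 3.5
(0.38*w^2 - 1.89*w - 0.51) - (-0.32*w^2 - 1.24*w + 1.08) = 0.7*w^2 - 0.65*w - 1.59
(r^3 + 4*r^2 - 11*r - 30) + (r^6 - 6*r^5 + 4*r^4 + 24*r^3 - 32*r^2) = r^6 - 6*r^5 + 4*r^4 + 25*r^3 - 28*r^2 - 11*r - 30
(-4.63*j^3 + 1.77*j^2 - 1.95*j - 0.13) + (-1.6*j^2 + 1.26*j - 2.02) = -4.63*j^3 + 0.17*j^2 - 0.69*j - 2.15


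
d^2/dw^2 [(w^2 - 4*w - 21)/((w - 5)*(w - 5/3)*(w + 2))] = 6*(9*w^6 - 108*w^5 - 495*w^4 + 4832*w^3 - 3813*w^2 - 12180*w - 19925)/(27*w^9 - 378*w^8 + 1359*w^7 + 2386*w^6 - 19395*w^5 + 6450*w^4 + 82125*w^3 - 71250*w^2 - 112500*w + 125000)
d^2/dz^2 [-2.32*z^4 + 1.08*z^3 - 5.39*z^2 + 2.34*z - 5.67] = -27.84*z^2 + 6.48*z - 10.78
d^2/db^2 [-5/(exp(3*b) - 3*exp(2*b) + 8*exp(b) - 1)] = 5*(-2*(3*exp(2*b) - 6*exp(b) + 8)^2*exp(b) + (9*exp(2*b) - 12*exp(b) + 8)*(exp(3*b) - 3*exp(2*b) + 8*exp(b) - 1))*exp(b)/(exp(3*b) - 3*exp(2*b) + 8*exp(b) - 1)^3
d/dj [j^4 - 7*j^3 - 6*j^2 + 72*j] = 4*j^3 - 21*j^2 - 12*j + 72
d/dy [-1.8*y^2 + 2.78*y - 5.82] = 2.78 - 3.6*y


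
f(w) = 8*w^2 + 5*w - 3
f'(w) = 16*w + 5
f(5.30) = 248.22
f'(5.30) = 89.80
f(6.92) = 414.69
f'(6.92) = 115.72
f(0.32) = -0.58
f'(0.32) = 10.12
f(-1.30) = 4.02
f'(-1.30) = -15.80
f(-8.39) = 518.19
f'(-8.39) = -129.24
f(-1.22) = 2.81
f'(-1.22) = -14.52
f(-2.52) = 35.20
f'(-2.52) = -35.32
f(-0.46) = -3.61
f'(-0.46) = -2.36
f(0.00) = -3.00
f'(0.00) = 5.00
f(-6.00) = 255.00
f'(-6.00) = -91.00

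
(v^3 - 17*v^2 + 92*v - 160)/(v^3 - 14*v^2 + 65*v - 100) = (v - 8)/(v - 5)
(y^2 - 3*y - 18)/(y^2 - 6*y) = (y + 3)/y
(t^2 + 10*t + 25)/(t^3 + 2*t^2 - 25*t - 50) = (t + 5)/(t^2 - 3*t - 10)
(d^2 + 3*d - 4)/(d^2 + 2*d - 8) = (d - 1)/(d - 2)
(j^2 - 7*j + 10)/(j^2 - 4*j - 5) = (j - 2)/(j + 1)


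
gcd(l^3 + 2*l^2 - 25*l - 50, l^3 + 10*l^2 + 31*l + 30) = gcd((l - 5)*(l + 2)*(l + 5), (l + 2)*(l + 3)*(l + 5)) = l^2 + 7*l + 10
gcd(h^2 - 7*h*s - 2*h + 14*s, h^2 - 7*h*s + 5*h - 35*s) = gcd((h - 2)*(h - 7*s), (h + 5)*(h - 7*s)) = -h + 7*s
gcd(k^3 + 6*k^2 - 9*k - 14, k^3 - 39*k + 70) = k^2 + 5*k - 14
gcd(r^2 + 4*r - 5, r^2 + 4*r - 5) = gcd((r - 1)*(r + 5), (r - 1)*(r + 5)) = r^2 + 4*r - 5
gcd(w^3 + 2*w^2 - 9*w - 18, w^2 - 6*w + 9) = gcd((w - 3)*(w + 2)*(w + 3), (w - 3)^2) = w - 3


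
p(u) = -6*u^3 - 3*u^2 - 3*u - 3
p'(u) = -18*u^2 - 6*u - 3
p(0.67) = -8.16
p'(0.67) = -15.10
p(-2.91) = 128.18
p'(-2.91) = -137.97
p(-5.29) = 817.13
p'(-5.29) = -474.97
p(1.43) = -30.97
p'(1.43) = -48.39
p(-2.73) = 104.91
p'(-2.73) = -120.77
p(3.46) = -297.83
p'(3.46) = -239.25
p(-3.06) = 150.00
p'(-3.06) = -153.18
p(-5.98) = 1190.74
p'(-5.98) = -610.81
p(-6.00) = 1203.00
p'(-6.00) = -615.00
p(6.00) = -1425.00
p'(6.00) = -687.00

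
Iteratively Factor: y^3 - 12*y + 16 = (y - 2)*(y^2 + 2*y - 8) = (y - 2)^2*(y + 4)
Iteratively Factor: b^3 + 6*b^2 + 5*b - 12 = (b + 4)*(b^2 + 2*b - 3) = (b - 1)*(b + 4)*(b + 3)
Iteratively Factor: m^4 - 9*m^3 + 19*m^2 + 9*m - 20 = (m - 5)*(m^3 - 4*m^2 - m + 4) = (m - 5)*(m - 4)*(m^2 - 1) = (m - 5)*(m - 4)*(m - 1)*(m + 1)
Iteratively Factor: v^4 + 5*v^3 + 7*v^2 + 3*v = (v)*(v^3 + 5*v^2 + 7*v + 3) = v*(v + 1)*(v^2 + 4*v + 3) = v*(v + 1)*(v + 3)*(v + 1)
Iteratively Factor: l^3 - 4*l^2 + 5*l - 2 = (l - 1)*(l^2 - 3*l + 2) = (l - 2)*(l - 1)*(l - 1)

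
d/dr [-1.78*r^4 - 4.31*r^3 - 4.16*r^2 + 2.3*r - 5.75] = -7.12*r^3 - 12.93*r^2 - 8.32*r + 2.3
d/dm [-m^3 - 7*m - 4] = -3*m^2 - 7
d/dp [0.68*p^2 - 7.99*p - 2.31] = 1.36*p - 7.99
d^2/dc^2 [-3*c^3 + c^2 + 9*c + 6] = 2 - 18*c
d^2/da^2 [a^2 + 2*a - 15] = 2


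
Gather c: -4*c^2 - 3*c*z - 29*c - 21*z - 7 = -4*c^2 + c*(-3*z - 29) - 21*z - 7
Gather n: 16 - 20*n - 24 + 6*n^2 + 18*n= 6*n^2 - 2*n - 8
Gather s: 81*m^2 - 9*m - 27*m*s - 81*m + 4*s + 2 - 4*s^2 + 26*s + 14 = 81*m^2 - 90*m - 4*s^2 + s*(30 - 27*m) + 16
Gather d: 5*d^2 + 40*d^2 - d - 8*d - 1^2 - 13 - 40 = 45*d^2 - 9*d - 54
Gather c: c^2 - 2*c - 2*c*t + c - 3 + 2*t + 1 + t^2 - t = c^2 + c*(-2*t - 1) + t^2 + t - 2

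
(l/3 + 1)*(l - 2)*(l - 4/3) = l^3/3 - l^2/9 - 22*l/9 + 8/3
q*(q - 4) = q^2 - 4*q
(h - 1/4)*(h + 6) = h^2 + 23*h/4 - 3/2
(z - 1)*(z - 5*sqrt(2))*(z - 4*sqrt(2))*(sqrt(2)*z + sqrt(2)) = sqrt(2)*z^4 - 18*z^3 + 39*sqrt(2)*z^2 + 18*z - 40*sqrt(2)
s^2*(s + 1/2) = s^3 + s^2/2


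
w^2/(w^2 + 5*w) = w/(w + 5)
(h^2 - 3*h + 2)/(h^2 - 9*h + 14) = (h - 1)/(h - 7)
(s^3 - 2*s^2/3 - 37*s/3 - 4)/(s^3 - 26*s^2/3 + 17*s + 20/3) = (s + 3)/(s - 5)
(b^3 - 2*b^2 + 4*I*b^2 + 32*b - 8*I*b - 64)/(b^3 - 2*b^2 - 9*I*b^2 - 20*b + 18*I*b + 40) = (b + 8*I)/(b - 5*I)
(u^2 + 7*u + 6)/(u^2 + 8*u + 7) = (u + 6)/(u + 7)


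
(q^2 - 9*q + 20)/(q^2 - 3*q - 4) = (q - 5)/(q + 1)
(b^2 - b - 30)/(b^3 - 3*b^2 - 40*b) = (b - 6)/(b*(b - 8))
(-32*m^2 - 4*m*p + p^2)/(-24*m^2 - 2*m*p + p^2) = (-8*m + p)/(-6*m + p)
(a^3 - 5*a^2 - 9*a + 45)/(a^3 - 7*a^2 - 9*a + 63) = (a - 5)/(a - 7)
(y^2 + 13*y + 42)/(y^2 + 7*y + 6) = (y + 7)/(y + 1)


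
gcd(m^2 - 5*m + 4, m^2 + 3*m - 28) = m - 4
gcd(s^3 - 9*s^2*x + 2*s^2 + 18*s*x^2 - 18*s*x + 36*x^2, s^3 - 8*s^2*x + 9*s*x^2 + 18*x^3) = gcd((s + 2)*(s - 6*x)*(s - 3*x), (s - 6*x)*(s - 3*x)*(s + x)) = s^2 - 9*s*x + 18*x^2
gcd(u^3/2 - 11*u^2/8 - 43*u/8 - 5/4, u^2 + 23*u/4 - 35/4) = 1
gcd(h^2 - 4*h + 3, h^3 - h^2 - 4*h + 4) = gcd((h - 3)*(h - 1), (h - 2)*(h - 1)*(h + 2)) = h - 1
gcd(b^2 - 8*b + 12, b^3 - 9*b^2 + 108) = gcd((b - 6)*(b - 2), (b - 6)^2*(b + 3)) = b - 6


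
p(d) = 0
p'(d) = 0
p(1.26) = 0.00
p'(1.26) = 0.00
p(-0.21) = 0.00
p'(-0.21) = 0.00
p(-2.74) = 0.00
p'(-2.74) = 0.00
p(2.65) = 0.00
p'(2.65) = 0.00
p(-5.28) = 0.00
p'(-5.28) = 0.00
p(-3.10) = 0.00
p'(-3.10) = 0.00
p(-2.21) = 0.00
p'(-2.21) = 0.00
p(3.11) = 0.00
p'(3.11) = 0.00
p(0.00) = 0.00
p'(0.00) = 0.00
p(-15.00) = 0.00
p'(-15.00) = 0.00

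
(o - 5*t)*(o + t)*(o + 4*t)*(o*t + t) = o^4*t + o^3*t - 21*o^2*t^3 - 20*o*t^4 - 21*o*t^3 - 20*t^4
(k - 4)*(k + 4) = k^2 - 16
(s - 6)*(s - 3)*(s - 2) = s^3 - 11*s^2 + 36*s - 36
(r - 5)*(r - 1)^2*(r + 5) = r^4 - 2*r^3 - 24*r^2 + 50*r - 25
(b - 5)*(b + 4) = b^2 - b - 20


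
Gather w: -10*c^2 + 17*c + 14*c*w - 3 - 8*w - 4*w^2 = -10*c^2 + 17*c - 4*w^2 + w*(14*c - 8) - 3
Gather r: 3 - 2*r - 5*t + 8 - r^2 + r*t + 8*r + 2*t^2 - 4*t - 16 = -r^2 + r*(t + 6) + 2*t^2 - 9*t - 5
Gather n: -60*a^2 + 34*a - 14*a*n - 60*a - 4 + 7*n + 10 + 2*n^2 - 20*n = -60*a^2 - 26*a + 2*n^2 + n*(-14*a - 13) + 6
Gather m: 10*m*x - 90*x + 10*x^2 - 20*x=10*m*x + 10*x^2 - 110*x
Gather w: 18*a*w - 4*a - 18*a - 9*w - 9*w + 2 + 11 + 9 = -22*a + w*(18*a - 18) + 22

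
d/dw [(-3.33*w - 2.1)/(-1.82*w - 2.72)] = (9.528792*w + 14.240832)/(1.82*w + 2.72)^3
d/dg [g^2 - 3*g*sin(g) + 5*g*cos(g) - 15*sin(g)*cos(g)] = -5*g*sin(g) - 3*g*cos(g) + 2*g - 3*sin(g) + 5*cos(g) - 15*cos(2*g)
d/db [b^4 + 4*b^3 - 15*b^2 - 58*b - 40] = 4*b^3 + 12*b^2 - 30*b - 58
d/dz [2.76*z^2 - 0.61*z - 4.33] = 5.52*z - 0.61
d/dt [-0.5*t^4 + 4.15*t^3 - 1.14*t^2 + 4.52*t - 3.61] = -2.0*t^3 + 12.45*t^2 - 2.28*t + 4.52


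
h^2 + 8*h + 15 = (h + 3)*(h + 5)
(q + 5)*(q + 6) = q^2 + 11*q + 30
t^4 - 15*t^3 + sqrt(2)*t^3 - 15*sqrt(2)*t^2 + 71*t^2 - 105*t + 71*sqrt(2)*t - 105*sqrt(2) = (t - 7)*(t - 5)*(t - 3)*(t + sqrt(2))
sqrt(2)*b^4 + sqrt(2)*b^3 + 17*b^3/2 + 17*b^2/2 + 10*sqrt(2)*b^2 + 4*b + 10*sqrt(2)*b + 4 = (b + 1)*(b + 2*sqrt(2))^2*(sqrt(2)*b + 1/2)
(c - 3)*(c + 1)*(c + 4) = c^3 + 2*c^2 - 11*c - 12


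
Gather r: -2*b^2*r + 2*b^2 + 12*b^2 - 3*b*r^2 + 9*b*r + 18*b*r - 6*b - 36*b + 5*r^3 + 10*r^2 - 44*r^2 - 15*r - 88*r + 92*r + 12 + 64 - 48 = 14*b^2 - 42*b + 5*r^3 + r^2*(-3*b - 34) + r*(-2*b^2 + 27*b - 11) + 28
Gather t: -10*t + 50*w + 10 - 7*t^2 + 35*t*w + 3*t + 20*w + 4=-7*t^2 + t*(35*w - 7) + 70*w + 14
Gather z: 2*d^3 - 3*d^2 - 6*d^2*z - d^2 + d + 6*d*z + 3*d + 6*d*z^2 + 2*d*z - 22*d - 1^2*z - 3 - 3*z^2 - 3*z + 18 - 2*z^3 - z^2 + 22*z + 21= 2*d^3 - 4*d^2 - 18*d - 2*z^3 + z^2*(6*d - 4) + z*(-6*d^2 + 8*d + 18) + 36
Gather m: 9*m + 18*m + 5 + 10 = 27*m + 15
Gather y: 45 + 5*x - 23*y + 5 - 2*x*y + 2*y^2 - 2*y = 5*x + 2*y^2 + y*(-2*x - 25) + 50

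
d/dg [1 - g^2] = -2*g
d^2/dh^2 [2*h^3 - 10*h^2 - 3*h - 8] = 12*h - 20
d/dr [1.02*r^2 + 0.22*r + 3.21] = 2.04*r + 0.22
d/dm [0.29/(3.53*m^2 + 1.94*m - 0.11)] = (-2.0474*m - 0.5626)/(3.53*m^2 + 1.94*m - 0.11)^2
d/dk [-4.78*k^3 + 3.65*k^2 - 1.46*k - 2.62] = -14.34*k^2 + 7.3*k - 1.46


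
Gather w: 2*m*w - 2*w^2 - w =-2*w^2 + w*(2*m - 1)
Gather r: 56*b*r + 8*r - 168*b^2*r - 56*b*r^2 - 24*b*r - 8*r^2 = r^2*(-56*b - 8) + r*(-168*b^2 + 32*b + 8)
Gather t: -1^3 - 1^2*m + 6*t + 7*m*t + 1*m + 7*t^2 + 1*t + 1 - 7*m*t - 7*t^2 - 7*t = 0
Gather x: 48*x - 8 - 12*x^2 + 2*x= -12*x^2 + 50*x - 8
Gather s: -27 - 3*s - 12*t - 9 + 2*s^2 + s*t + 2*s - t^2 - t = 2*s^2 + s*(t - 1) - t^2 - 13*t - 36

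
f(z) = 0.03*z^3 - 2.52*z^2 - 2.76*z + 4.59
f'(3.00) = -17.07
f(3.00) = -25.56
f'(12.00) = -50.28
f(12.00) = -339.57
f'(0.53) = -5.41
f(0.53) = 2.42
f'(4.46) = -23.45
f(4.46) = -55.18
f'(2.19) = -13.37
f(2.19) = -13.23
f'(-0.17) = -1.90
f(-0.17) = 4.99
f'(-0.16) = -1.95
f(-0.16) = 4.97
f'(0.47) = -5.11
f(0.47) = 2.74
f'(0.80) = -6.73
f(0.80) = 0.78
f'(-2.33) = 9.47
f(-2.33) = -3.04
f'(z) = 0.09*z^2 - 5.04*z - 2.76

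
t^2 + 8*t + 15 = (t + 3)*(t + 5)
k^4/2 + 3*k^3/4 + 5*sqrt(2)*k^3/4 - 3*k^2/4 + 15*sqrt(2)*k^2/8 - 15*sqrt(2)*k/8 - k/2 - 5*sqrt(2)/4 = (k/2 + 1)*(k - 1)*(k + 1/2)*(k + 5*sqrt(2)/2)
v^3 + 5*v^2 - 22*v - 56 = (v - 4)*(v + 2)*(v + 7)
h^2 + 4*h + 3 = (h + 1)*(h + 3)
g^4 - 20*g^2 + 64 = (g - 4)*(g - 2)*(g + 2)*(g + 4)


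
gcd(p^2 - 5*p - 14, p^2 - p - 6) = p + 2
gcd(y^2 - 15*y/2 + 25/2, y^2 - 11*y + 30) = y - 5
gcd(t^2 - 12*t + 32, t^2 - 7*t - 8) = t - 8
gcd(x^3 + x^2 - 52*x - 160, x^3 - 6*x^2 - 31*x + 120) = x^2 - 3*x - 40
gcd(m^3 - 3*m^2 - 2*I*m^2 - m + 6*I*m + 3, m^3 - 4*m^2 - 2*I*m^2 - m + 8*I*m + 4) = m^2 - 2*I*m - 1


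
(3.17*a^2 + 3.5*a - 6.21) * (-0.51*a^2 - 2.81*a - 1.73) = -1.6167*a^4 - 10.6927*a^3 - 12.152*a^2 + 11.3951*a + 10.7433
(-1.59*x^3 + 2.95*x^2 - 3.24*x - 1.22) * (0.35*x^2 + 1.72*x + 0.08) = -0.5565*x^5 - 1.7023*x^4 + 3.8128*x^3 - 5.7638*x^2 - 2.3576*x - 0.0976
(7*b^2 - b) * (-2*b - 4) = -14*b^3 - 26*b^2 + 4*b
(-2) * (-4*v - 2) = 8*v + 4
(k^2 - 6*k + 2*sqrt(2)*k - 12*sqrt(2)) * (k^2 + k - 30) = k^4 - 5*k^3 + 2*sqrt(2)*k^3 - 36*k^2 - 10*sqrt(2)*k^2 - 72*sqrt(2)*k + 180*k + 360*sqrt(2)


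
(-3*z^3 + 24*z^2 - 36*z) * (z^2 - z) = -3*z^5 + 27*z^4 - 60*z^3 + 36*z^2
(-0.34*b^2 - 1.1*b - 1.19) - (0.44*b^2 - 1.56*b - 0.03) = -0.78*b^2 + 0.46*b - 1.16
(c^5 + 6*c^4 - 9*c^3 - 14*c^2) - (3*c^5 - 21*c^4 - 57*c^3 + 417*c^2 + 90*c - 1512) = -2*c^5 + 27*c^4 + 48*c^3 - 431*c^2 - 90*c + 1512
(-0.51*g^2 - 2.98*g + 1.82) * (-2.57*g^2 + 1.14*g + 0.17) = 1.3107*g^4 + 7.0772*g^3 - 8.1613*g^2 + 1.5682*g + 0.3094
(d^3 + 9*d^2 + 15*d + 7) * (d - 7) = d^4 + 2*d^3 - 48*d^2 - 98*d - 49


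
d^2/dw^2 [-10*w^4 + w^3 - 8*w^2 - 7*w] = -120*w^2 + 6*w - 16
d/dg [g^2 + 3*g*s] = 2*g + 3*s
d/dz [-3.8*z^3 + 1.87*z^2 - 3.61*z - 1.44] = -11.4*z^2 + 3.74*z - 3.61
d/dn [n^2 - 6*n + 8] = 2*n - 6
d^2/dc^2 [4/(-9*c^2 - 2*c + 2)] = 8*(81*c^2 + 18*c - 4*(9*c + 1)^2 - 18)/(9*c^2 + 2*c - 2)^3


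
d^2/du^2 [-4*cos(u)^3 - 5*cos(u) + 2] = (17 - 36*sin(u)^2)*cos(u)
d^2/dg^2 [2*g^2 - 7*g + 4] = 4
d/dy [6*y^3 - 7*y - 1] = 18*y^2 - 7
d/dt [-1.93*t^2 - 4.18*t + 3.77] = -3.86*t - 4.18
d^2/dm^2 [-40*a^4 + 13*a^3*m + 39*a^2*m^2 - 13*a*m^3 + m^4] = 78*a^2 - 78*a*m + 12*m^2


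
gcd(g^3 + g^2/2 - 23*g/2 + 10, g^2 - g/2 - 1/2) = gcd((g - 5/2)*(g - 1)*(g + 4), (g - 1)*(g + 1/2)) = g - 1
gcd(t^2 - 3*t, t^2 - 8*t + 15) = t - 3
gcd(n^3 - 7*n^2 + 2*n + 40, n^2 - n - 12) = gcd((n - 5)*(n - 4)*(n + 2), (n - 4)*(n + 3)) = n - 4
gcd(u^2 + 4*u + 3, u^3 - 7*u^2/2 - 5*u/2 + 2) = u + 1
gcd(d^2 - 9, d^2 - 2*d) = 1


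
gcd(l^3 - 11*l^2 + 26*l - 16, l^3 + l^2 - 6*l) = l - 2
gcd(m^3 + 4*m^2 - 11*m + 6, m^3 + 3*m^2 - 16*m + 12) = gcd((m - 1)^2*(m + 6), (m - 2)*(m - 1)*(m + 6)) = m^2 + 5*m - 6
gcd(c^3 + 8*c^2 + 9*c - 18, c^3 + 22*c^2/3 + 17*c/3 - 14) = c^2 + 5*c - 6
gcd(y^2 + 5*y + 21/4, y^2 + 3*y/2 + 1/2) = 1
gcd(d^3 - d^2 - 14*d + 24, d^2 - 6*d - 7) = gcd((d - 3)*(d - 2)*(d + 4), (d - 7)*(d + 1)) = 1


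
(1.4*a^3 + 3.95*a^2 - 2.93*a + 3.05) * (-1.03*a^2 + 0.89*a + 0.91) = -1.442*a^5 - 2.8225*a^4 + 7.8074*a^3 - 2.1547*a^2 + 0.0481999999999996*a + 2.7755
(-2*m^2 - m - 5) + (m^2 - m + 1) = -m^2 - 2*m - 4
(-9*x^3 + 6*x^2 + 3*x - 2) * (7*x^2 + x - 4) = -63*x^5 + 33*x^4 + 63*x^3 - 35*x^2 - 14*x + 8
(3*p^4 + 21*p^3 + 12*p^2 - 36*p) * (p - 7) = 3*p^5 - 135*p^3 - 120*p^2 + 252*p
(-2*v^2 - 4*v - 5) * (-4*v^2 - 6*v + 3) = 8*v^4 + 28*v^3 + 38*v^2 + 18*v - 15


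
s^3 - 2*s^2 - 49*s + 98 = (s - 7)*(s - 2)*(s + 7)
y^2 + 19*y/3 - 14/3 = (y - 2/3)*(y + 7)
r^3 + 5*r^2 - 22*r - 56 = (r - 4)*(r + 2)*(r + 7)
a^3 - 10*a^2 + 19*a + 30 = (a - 6)*(a - 5)*(a + 1)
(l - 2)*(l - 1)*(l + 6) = l^3 + 3*l^2 - 16*l + 12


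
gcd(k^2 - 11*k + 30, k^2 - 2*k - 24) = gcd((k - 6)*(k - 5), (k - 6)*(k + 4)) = k - 6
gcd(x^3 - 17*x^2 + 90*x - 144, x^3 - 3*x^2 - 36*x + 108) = x^2 - 9*x + 18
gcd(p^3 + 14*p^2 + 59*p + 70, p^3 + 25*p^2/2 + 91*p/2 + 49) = p^2 + 9*p + 14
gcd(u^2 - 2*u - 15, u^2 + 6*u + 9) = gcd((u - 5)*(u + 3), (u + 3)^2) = u + 3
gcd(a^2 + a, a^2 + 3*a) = a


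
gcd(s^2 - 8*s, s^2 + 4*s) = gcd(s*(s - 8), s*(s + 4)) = s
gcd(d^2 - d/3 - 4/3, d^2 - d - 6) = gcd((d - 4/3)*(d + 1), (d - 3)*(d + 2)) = 1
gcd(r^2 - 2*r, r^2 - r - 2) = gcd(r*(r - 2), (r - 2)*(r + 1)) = r - 2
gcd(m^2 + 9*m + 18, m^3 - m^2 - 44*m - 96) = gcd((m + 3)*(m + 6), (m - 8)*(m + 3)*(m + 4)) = m + 3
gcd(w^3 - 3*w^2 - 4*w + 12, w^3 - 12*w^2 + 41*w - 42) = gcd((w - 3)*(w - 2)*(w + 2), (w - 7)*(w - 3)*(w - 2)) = w^2 - 5*w + 6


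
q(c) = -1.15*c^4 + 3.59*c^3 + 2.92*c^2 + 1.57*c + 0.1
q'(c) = -4.6*c^3 + 10.77*c^2 + 5.84*c + 1.57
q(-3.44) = -277.93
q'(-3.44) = 296.18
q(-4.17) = -563.72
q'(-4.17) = 498.05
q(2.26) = 30.00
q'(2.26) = 16.68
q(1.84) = 22.06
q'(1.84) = 20.12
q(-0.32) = -0.23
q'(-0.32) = 0.95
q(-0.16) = -0.09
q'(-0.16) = 0.93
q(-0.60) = -0.72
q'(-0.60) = 2.94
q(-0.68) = -0.99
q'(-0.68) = 4.03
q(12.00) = -17203.46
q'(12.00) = -6326.27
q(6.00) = -600.32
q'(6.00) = -569.27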